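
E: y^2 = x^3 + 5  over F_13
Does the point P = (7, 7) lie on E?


Check whether y^2 = x^3 + 0 x + 5 (mod 13) for (x, y) = (7, 7).
LHS: y^2 = 7^2 mod 13 = 10
RHS: x^3 + 0 x + 5 = 7^3 + 0*7 + 5 mod 13 = 10
LHS = RHS

Yes, on the curve


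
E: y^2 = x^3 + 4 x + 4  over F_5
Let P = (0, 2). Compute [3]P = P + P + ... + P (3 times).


k = 3 = 11_2 (binary, LSB first: 11)
Double-and-add from P = (0, 2):
  bit 0 = 1: acc = O + (0, 2) = (0, 2)
  bit 1 = 1: acc = (0, 2) + (1, 2) = (4, 3)

3P = (4, 3)


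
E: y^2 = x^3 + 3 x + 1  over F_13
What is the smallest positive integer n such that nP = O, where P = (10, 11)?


Compute successive multiples of P until we hit O:
  1P = (10, 11)
  2P = (7, 12)
  3P = (12, 7)
  4P = (8, 11)
  5P = (8, 2)
  6P = (12, 6)
  7P = (7, 1)
  8P = (10, 2)
  ... (continuing to 9P)
  9P = O

ord(P) = 9


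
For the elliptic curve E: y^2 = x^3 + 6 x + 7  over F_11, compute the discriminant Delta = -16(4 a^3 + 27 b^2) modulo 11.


4 a^3 + 27 b^2 = 4*6^3 + 27*7^2 = 864 + 1323 = 2187
Delta = -16 * (2187) = -34992
Delta mod 11 = 10

Delta = 10 (mod 11)


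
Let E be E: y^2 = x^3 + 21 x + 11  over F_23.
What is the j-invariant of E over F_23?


Delta = -16(4 a^3 + 27 b^2) mod 23 = 13
-1728 * (4 a)^3 = -1728 * (4*21)^3 mod 23 = 18
j = 18 * 13^(-1) mod 23 = 12

j = 12 (mod 23)


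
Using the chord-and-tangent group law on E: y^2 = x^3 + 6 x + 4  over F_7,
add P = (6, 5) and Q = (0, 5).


P != Q, so use the chord formula.
s = (y2 - y1) / (x2 - x1) = (0) / (1) mod 7 = 0
x3 = s^2 - x1 - x2 mod 7 = 0^2 - 6 - 0 = 1
y3 = s (x1 - x3) - y1 mod 7 = 0 * (6 - 1) - 5 = 2

P + Q = (1, 2)


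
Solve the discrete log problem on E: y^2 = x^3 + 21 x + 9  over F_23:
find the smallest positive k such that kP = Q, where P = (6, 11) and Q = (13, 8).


Enumerate multiples of P until we hit Q = (13, 8):
  1P = (6, 11)
  2P = (0, 20)
  3P = (2, 6)
  4P = (18, 20)
  5P = (1, 10)
  6P = (5, 3)
  7P = (7, 4)
  8P = (13, 15)
  9P = (17, 9)
  10P = (16, 18)
  11P = (10, 0)
  12P = (16, 5)
  13P = (17, 14)
  14P = (13, 8)
Match found at i = 14.

k = 14


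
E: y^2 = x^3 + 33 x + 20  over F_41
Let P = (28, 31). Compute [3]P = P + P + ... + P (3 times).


k = 3 = 11_2 (binary, LSB first: 11)
Double-and-add from P = (28, 31):
  bit 0 = 1: acc = O + (28, 31) = (28, 31)
  bit 1 = 1: acc = (28, 31) + (17, 0) = (28, 10)

3P = (28, 10)


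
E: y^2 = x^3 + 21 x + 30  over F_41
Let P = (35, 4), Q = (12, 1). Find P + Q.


P != Q, so use the chord formula.
s = (y2 - y1) / (x2 - x1) = (38) / (18) mod 41 = 34
x3 = s^2 - x1 - x2 mod 41 = 34^2 - 35 - 12 = 2
y3 = s (x1 - x3) - y1 mod 41 = 34 * (35 - 2) - 4 = 11

P + Q = (2, 11)


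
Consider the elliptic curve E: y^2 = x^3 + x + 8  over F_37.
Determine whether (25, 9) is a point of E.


Check whether y^2 = x^3 + 1 x + 8 (mod 37) for (x, y) = (25, 9).
LHS: y^2 = 9^2 mod 37 = 7
RHS: x^3 + 1 x + 8 = 25^3 + 1*25 + 8 mod 37 = 7
LHS = RHS

Yes, on the curve


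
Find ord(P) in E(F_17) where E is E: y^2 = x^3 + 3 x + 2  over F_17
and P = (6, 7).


Compute successive multiples of P until we hit O:
  1P = (6, 7)
  2P = (14, 0)
  3P = (6, 10)
  4P = O

ord(P) = 4


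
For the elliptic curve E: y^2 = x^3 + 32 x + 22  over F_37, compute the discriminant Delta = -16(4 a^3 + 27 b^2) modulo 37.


4 a^3 + 27 b^2 = 4*32^3 + 27*22^2 = 131072 + 13068 = 144140
Delta = -16 * (144140) = -2306240
Delta mod 37 = 7

Delta = 7 (mod 37)


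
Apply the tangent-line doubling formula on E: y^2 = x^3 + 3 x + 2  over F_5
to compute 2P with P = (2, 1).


Doubling: s = (3 x1^2 + a) / (2 y1)
s = (3*2^2 + 3) / (2*1) mod 5 = 0
x3 = s^2 - 2 x1 mod 5 = 0^2 - 2*2 = 1
y3 = s (x1 - x3) - y1 mod 5 = 0 * (2 - 1) - 1 = 4

2P = (1, 4)


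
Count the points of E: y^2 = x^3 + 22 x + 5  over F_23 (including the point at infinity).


For each x in F_23, count y with y^2 = x^3 + 22 x + 5 mod 23:
  x = 3: RHS = 6, y in [11, 12]  -> 2 point(s)
  x = 6: RHS = 8, y in [10, 13]  -> 2 point(s)
  x = 8: RHS = 3, y in [7, 16]  -> 2 point(s)
  x = 9: RHS = 12, y in [9, 14]  -> 2 point(s)
  x = 10: RHS = 6, y in [11, 12]  -> 2 point(s)
  x = 13: RHS = 4, y in [2, 21]  -> 2 point(s)
  x = 17: RHS = 2, y in [5, 18]  -> 2 point(s)
  x = 18: RHS = 0, y in [0]  -> 1 point(s)
  x = 20: RHS = 4, y in [2, 21]  -> 2 point(s)
Affine points: 17. Add the point at infinity: total = 18.

#E(F_23) = 18


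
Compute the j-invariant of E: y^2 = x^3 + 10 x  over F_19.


Delta = -16(4 a^3 + 27 b^2) mod 19 = 11
-1728 * (4 a)^3 = -1728 * (4*10)^3 mod 19 = 8
j = 8 * 11^(-1) mod 19 = 18

j = 18 (mod 19)


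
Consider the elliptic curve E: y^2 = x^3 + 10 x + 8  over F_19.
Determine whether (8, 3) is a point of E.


Check whether y^2 = x^3 + 10 x + 8 (mod 19) for (x, y) = (8, 3).
LHS: y^2 = 3^2 mod 19 = 9
RHS: x^3 + 10 x + 8 = 8^3 + 10*8 + 8 mod 19 = 11
LHS != RHS

No, not on the curve


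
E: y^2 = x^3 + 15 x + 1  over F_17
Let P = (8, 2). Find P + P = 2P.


Doubling: s = (3 x1^2 + a) / (2 y1)
s = (3*8^2 + 15) / (2*2) mod 17 = 5
x3 = s^2 - 2 x1 mod 17 = 5^2 - 2*8 = 9
y3 = s (x1 - x3) - y1 mod 17 = 5 * (8 - 9) - 2 = 10

2P = (9, 10)


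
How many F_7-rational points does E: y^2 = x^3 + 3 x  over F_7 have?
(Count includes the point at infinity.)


For each x in F_7, count y with y^2 = x^3 + 3 x + 0 mod 7:
  x = 0: RHS = 0, y in [0]  -> 1 point(s)
  x = 1: RHS = 4, y in [2, 5]  -> 2 point(s)
  x = 2: RHS = 0, y in [0]  -> 1 point(s)
  x = 3: RHS = 1, y in [1, 6]  -> 2 point(s)
  x = 5: RHS = 0, y in [0]  -> 1 point(s)
Affine points: 7. Add the point at infinity: total = 8.

#E(F_7) = 8


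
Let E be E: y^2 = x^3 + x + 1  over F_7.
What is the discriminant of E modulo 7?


4 a^3 + 27 b^2 = 4*1^3 + 27*1^2 = 4 + 27 = 31
Delta = -16 * (31) = -496
Delta mod 7 = 1

Delta = 1 (mod 7)


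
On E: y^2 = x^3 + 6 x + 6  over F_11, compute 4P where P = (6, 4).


k = 4 = 100_2 (binary, LSB first: 001)
Double-and-add from P = (6, 4):
  bit 0 = 0: acc unchanged = O
  bit 1 = 0: acc unchanged = O
  bit 2 = 1: acc = O + (8, 7) = (8, 7)

4P = (8, 7)


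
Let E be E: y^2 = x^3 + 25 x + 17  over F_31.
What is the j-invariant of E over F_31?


Delta = -16(4 a^3 + 27 b^2) mod 31 = 18
-1728 * (4 a)^3 = -1728 * (4*25)^3 mod 31 = 16
j = 16 * 18^(-1) mod 31 = 25

j = 25 (mod 31)


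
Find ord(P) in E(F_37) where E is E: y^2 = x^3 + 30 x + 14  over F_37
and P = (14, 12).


Compute successive multiples of P until we hit O:
  1P = (14, 12)
  2P = (13, 23)
  3P = (20, 17)
  4P = (15, 18)
  5P = (7, 30)
  6P = (6, 15)
  7P = (5, 17)
  8P = (11, 11)
  ... (continuing to 30P)
  30P = O

ord(P) = 30


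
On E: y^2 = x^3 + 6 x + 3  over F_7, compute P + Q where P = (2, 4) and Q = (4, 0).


P != Q, so use the chord formula.
s = (y2 - y1) / (x2 - x1) = (3) / (2) mod 7 = 5
x3 = s^2 - x1 - x2 mod 7 = 5^2 - 2 - 4 = 5
y3 = s (x1 - x3) - y1 mod 7 = 5 * (2 - 5) - 4 = 2

P + Q = (5, 2)


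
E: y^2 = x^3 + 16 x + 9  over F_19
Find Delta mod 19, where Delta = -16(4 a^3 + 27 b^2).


4 a^3 + 27 b^2 = 4*16^3 + 27*9^2 = 16384 + 2187 = 18571
Delta = -16 * (18571) = -297136
Delta mod 19 = 5

Delta = 5 (mod 19)


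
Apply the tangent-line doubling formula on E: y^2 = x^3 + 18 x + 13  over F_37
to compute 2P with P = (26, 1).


Doubling: s = (3 x1^2 + a) / (2 y1)
s = (3*26^2 + 18) / (2*1) mod 37 = 24
x3 = s^2 - 2 x1 mod 37 = 24^2 - 2*26 = 6
y3 = s (x1 - x3) - y1 mod 37 = 24 * (26 - 6) - 1 = 35

2P = (6, 35)


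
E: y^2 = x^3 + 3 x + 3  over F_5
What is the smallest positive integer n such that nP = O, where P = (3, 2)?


Compute successive multiples of P until we hit O:
  1P = (3, 2)
  2P = (4, 3)
  3P = (4, 2)
  4P = (3, 3)
  5P = O

ord(P) = 5


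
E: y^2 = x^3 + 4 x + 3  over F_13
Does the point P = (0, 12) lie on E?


Check whether y^2 = x^3 + 4 x + 3 (mod 13) for (x, y) = (0, 12).
LHS: y^2 = 12^2 mod 13 = 1
RHS: x^3 + 4 x + 3 = 0^3 + 4*0 + 3 mod 13 = 3
LHS != RHS

No, not on the curve


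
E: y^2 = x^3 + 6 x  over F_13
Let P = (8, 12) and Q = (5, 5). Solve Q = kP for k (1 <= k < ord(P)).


Enumerate multiples of P until we hit Q = (5, 5):
  1P = (8, 12)
  2P = (9, 9)
  3P = (5, 5)
Match found at i = 3.

k = 3


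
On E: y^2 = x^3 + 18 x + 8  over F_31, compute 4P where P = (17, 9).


k = 4 = 100_2 (binary, LSB first: 001)
Double-and-add from P = (17, 9):
  bit 0 = 0: acc unchanged = O
  bit 1 = 0: acc unchanged = O
  bit 2 = 1: acc = O + (14, 11) = (14, 11)

4P = (14, 11)


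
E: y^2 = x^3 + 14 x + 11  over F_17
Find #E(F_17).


For each x in F_17, count y with y^2 = x^3 + 14 x + 11 mod 17:
  x = 1: RHS = 9, y in [3, 14]  -> 2 point(s)
  x = 2: RHS = 13, y in [8, 9]  -> 2 point(s)
  x = 5: RHS = 2, y in [6, 11]  -> 2 point(s)
  x = 9: RHS = 16, y in [4, 13]  -> 2 point(s)
  x = 11: RHS = 0, y in [0]  -> 1 point(s)
  x = 15: RHS = 9, y in [3, 14]  -> 2 point(s)
  x = 16: RHS = 13, y in [8, 9]  -> 2 point(s)
Affine points: 13. Add the point at infinity: total = 14.

#E(F_17) = 14


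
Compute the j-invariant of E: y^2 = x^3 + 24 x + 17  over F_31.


Delta = -16(4 a^3 + 27 b^2) mod 31 = 24
-1728 * (4 a)^3 = -1728 * (4*24)^3 mod 31 = 30
j = 30 * 24^(-1) mod 31 = 9

j = 9 (mod 31)


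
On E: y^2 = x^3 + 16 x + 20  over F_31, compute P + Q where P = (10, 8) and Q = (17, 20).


P != Q, so use the chord formula.
s = (y2 - y1) / (x2 - x1) = (12) / (7) mod 31 = 15
x3 = s^2 - x1 - x2 mod 31 = 15^2 - 10 - 17 = 12
y3 = s (x1 - x3) - y1 mod 31 = 15 * (10 - 12) - 8 = 24

P + Q = (12, 24)


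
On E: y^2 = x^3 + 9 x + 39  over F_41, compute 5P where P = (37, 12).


k = 5 = 101_2 (binary, LSB first: 101)
Double-and-add from P = (37, 12):
  bit 0 = 1: acc = O + (37, 12) = (37, 12)
  bit 1 = 0: acc unchanged = (37, 12)
  bit 2 = 1: acc = (37, 12) + (24, 4) = (1, 7)

5P = (1, 7)


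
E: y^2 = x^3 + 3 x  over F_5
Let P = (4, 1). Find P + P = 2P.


Doubling: s = (3 x1^2 + a) / (2 y1)
s = (3*4^2 + 3) / (2*1) mod 5 = 3
x3 = s^2 - 2 x1 mod 5 = 3^2 - 2*4 = 1
y3 = s (x1 - x3) - y1 mod 5 = 3 * (4 - 1) - 1 = 3

2P = (1, 3)


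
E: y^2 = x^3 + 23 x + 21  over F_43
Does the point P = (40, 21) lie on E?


Check whether y^2 = x^3 + 23 x + 21 (mod 43) for (x, y) = (40, 21).
LHS: y^2 = 21^2 mod 43 = 11
RHS: x^3 + 23 x + 21 = 40^3 + 23*40 + 21 mod 43 = 11
LHS = RHS

Yes, on the curve


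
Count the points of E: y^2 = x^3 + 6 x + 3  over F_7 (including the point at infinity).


For each x in F_7, count y with y^2 = x^3 + 6 x + 3 mod 7:
  x = 2: RHS = 2, y in [3, 4]  -> 2 point(s)
  x = 4: RHS = 0, y in [0]  -> 1 point(s)
  x = 5: RHS = 4, y in [2, 5]  -> 2 point(s)
Affine points: 5. Add the point at infinity: total = 6.

#E(F_7) = 6


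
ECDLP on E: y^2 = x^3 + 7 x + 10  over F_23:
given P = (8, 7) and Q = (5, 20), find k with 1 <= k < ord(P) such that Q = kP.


Enumerate multiples of P until we hit Q = (5, 20):
  1P = (8, 7)
  2P = (20, 13)
  3P = (1, 8)
  4P = (22, 18)
  5P = (5, 20)
Match found at i = 5.

k = 5


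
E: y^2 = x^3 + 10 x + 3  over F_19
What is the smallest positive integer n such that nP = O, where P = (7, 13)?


Compute successive multiples of P until we hit O:
  1P = (7, 13)
  2P = (9, 10)
  3P = (10, 1)
  4P = (18, 12)
  5P = (5, 11)
  6P = (8, 5)
  7P = (11, 0)
  8P = (8, 14)
  ... (continuing to 14P)
  14P = O

ord(P) = 14


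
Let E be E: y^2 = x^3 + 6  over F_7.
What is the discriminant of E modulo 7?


4 a^3 + 27 b^2 = 4*0^3 + 27*6^2 = 0 + 972 = 972
Delta = -16 * (972) = -15552
Delta mod 7 = 2

Delta = 2 (mod 7)


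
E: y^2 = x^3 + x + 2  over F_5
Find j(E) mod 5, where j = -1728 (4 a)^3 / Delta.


Delta = -16(4 a^3 + 27 b^2) mod 5 = 3
-1728 * (4 a)^3 = -1728 * (4*1)^3 mod 5 = 3
j = 3 * 3^(-1) mod 5 = 1

j = 1 (mod 5)


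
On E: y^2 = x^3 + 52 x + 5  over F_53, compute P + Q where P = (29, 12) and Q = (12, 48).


P != Q, so use the chord formula.
s = (y2 - y1) / (x2 - x1) = (36) / (36) mod 53 = 1
x3 = s^2 - x1 - x2 mod 53 = 1^2 - 29 - 12 = 13
y3 = s (x1 - x3) - y1 mod 53 = 1 * (29 - 13) - 12 = 4

P + Q = (13, 4)


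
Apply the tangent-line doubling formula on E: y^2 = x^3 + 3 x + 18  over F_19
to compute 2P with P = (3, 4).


Doubling: s = (3 x1^2 + a) / (2 y1)
s = (3*3^2 + 3) / (2*4) mod 19 = 18
x3 = s^2 - 2 x1 mod 19 = 18^2 - 2*3 = 14
y3 = s (x1 - x3) - y1 mod 19 = 18 * (3 - 14) - 4 = 7

2P = (14, 7)


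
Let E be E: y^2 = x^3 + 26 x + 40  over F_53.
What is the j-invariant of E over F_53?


Delta = -16(4 a^3 + 27 b^2) mod 53 = 34
-1728 * (4 a)^3 = -1728 * (4*26)^3 mod 53 = 44
j = 44 * 34^(-1) mod 53 = 20

j = 20 (mod 53)


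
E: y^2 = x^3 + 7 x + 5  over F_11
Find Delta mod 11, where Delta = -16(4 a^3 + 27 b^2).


4 a^3 + 27 b^2 = 4*7^3 + 27*5^2 = 1372 + 675 = 2047
Delta = -16 * (2047) = -32752
Delta mod 11 = 6

Delta = 6 (mod 11)


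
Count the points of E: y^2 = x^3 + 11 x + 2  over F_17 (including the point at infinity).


For each x in F_17, count y with y^2 = x^3 + 11 x + 2 mod 17:
  x = 0: RHS = 2, y in [6, 11]  -> 2 point(s)
  x = 2: RHS = 15, y in [7, 10]  -> 2 point(s)
  x = 4: RHS = 8, y in [5, 12]  -> 2 point(s)
  x = 11: RHS = 9, y in [3, 14]  -> 2 point(s)
  x = 12: RHS = 9, y in [3, 14]  -> 2 point(s)
  x = 13: RHS = 13, y in [8, 9]  -> 2 point(s)
Affine points: 12. Add the point at infinity: total = 13.

#E(F_17) = 13


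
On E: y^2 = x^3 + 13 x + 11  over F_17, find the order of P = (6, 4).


Compute successive multiples of P until we hit O:
  1P = (6, 4)
  2P = (4, 5)
  3P = (3, 3)
  4P = (10, 6)
  5P = (14, 9)
  6P = (12, 5)
  7P = (8, 7)
  8P = (1, 12)
  ... (continuing to 17P)
  17P = O

ord(P) = 17


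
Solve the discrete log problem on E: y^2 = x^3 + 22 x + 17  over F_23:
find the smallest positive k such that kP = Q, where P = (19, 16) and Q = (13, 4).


Enumerate multiples of P until we hit Q = (13, 4):
  1P = (19, 16)
  2P = (10, 8)
  3P = (7, 10)
  4P = (3, 15)
  5P = (9, 22)
  6P = (11, 16)
  7P = (16, 7)
  8P = (20, 4)
  9P = (13, 4)
Match found at i = 9.

k = 9


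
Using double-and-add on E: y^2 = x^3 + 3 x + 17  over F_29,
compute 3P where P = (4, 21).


k = 3 = 11_2 (binary, LSB first: 11)
Double-and-add from P = (4, 21):
  bit 0 = 1: acc = O + (4, 21) = (4, 21)
  bit 1 = 1: acc = (4, 21) + (17, 15) = (24, 15)

3P = (24, 15)


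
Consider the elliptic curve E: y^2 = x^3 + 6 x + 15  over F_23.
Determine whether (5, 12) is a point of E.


Check whether y^2 = x^3 + 6 x + 15 (mod 23) for (x, y) = (5, 12).
LHS: y^2 = 12^2 mod 23 = 6
RHS: x^3 + 6 x + 15 = 5^3 + 6*5 + 15 mod 23 = 9
LHS != RHS

No, not on the curve


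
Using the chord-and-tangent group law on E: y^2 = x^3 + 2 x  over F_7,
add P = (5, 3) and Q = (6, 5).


P != Q, so use the chord formula.
s = (y2 - y1) / (x2 - x1) = (2) / (1) mod 7 = 2
x3 = s^2 - x1 - x2 mod 7 = 2^2 - 5 - 6 = 0
y3 = s (x1 - x3) - y1 mod 7 = 2 * (5 - 0) - 3 = 0

P + Q = (0, 0)


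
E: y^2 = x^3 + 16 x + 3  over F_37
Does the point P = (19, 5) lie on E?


Check whether y^2 = x^3 + 16 x + 3 (mod 37) for (x, y) = (19, 5).
LHS: y^2 = 5^2 mod 37 = 25
RHS: x^3 + 16 x + 3 = 19^3 + 16*19 + 3 mod 37 = 25
LHS = RHS

Yes, on the curve


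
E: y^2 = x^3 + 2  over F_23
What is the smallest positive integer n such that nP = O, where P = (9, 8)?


Compute successive multiples of P until we hit O:
  1P = (9, 8)
  2P = (0, 18)
  3P = (7, 0)
  4P = (0, 5)
  5P = (9, 15)
  6P = O

ord(P) = 6


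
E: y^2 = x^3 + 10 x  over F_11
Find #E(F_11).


For each x in F_11, count y with y^2 = x^3 + 10 x + 0 mod 11:
  x = 0: RHS = 0, y in [0]  -> 1 point(s)
  x = 1: RHS = 0, y in [0]  -> 1 point(s)
  x = 4: RHS = 5, y in [4, 7]  -> 2 point(s)
  x = 6: RHS = 1, y in [1, 10]  -> 2 point(s)
  x = 8: RHS = 9, y in [3, 8]  -> 2 point(s)
  x = 9: RHS = 5, y in [4, 7]  -> 2 point(s)
  x = 10: RHS = 0, y in [0]  -> 1 point(s)
Affine points: 11. Add the point at infinity: total = 12.

#E(F_11) = 12


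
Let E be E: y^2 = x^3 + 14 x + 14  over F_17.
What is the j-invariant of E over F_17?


Delta = -16(4 a^3 + 27 b^2) mod 17 = 16
-1728 * (4 a)^3 = -1728 * (4*14)^3 mod 17 = 2
j = 2 * 16^(-1) mod 17 = 15

j = 15 (mod 17)


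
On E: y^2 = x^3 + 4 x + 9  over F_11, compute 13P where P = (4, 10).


k = 13 = 1101_2 (binary, LSB first: 1011)
Double-and-add from P = (4, 10):
  bit 0 = 1: acc = O + (4, 10) = (4, 10)
  bit 1 = 0: acc unchanged = (4, 10)
  bit 2 = 1: acc = (4, 10) + (10, 9) = (1, 6)
  bit 3 = 1: acc = (1, 6) + (3, 9) = (1, 5)

13P = (1, 5)


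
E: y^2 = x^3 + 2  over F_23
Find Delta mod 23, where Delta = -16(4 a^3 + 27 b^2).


4 a^3 + 27 b^2 = 4*0^3 + 27*2^2 = 0 + 108 = 108
Delta = -16 * (108) = -1728
Delta mod 23 = 20

Delta = 20 (mod 23)


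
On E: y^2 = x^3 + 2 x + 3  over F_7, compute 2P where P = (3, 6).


Doubling: s = (3 x1^2 + a) / (2 y1)
s = (3*3^2 + 2) / (2*6) mod 7 = 3
x3 = s^2 - 2 x1 mod 7 = 3^2 - 2*3 = 3
y3 = s (x1 - x3) - y1 mod 7 = 3 * (3 - 3) - 6 = 1

2P = (3, 1)


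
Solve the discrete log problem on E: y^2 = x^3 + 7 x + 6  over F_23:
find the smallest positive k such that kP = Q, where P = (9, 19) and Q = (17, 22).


Enumerate multiples of P until we hit Q = (17, 22):
  1P = (9, 19)
  2P = (17, 1)
  3P = (15, 6)
  4P = (12, 22)
  5P = (3, 10)
  6P = (19, 12)
  7P = (4, 12)
  8P = (0, 12)
  9P = (20, 21)
  10P = (10, 8)
  11P = (10, 15)
  12P = (20, 2)
  13P = (0, 11)
  14P = (4, 11)
  15P = (19, 11)
  16P = (3, 13)
  17P = (12, 1)
  18P = (15, 17)
  19P = (17, 22)
Match found at i = 19.

k = 19


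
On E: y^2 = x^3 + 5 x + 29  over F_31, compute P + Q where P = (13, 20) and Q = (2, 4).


P != Q, so use the chord formula.
s = (y2 - y1) / (x2 - x1) = (15) / (20) mod 31 = 24
x3 = s^2 - x1 - x2 mod 31 = 24^2 - 13 - 2 = 3
y3 = s (x1 - x3) - y1 mod 31 = 24 * (13 - 3) - 20 = 3

P + Q = (3, 3)


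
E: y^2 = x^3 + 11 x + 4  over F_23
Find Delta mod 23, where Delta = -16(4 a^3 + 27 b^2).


4 a^3 + 27 b^2 = 4*11^3 + 27*4^2 = 5324 + 432 = 5756
Delta = -16 * (5756) = -92096
Delta mod 23 = 19

Delta = 19 (mod 23)


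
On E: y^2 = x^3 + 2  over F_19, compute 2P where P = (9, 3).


Doubling: s = (3 x1^2 + a) / (2 y1)
s = (3*9^2 + 0) / (2*3) mod 19 = 12
x3 = s^2 - 2 x1 mod 19 = 12^2 - 2*9 = 12
y3 = s (x1 - x3) - y1 mod 19 = 12 * (9 - 12) - 3 = 18

2P = (12, 18)


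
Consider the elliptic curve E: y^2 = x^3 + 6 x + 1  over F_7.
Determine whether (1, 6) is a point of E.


Check whether y^2 = x^3 + 6 x + 1 (mod 7) for (x, y) = (1, 6).
LHS: y^2 = 6^2 mod 7 = 1
RHS: x^3 + 6 x + 1 = 1^3 + 6*1 + 1 mod 7 = 1
LHS = RHS

Yes, on the curve


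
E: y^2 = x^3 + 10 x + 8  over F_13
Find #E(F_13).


For each x in F_13, count y with y^2 = x^3 + 10 x + 8 mod 13:
  x = 2: RHS = 10, y in [6, 7]  -> 2 point(s)
  x = 3: RHS = 0, y in [0]  -> 1 point(s)
  x = 5: RHS = 1, y in [1, 12]  -> 2 point(s)
  x = 10: RHS = 3, y in [4, 9]  -> 2 point(s)
  x = 12: RHS = 10, y in [6, 7]  -> 2 point(s)
Affine points: 9. Add the point at infinity: total = 10.

#E(F_13) = 10


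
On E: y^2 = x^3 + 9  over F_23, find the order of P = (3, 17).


Compute successive multiples of P until we hit O:
  1P = (3, 17)
  2P = (12, 9)
  3P = (21, 22)
  4P = (0, 3)
  5P = (6, 15)
  6P = (17, 0)
  7P = (6, 8)
  8P = (0, 20)
  ... (continuing to 12P)
  12P = O

ord(P) = 12


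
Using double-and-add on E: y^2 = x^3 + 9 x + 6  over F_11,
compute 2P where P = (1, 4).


k = 2 = 10_2 (binary, LSB first: 01)
Double-and-add from P = (1, 4):
  bit 0 = 0: acc unchanged = O
  bit 1 = 1: acc = O + (3, 4) = (3, 4)

2P = (3, 4)


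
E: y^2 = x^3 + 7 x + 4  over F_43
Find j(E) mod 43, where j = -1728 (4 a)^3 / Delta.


Delta = -16(4 a^3 + 27 b^2) mod 43 = 32
-1728 * (4 a)^3 = -1728 * (4*7)^3 mod 43 = 39
j = 39 * 32^(-1) mod 43 = 16

j = 16 (mod 43)


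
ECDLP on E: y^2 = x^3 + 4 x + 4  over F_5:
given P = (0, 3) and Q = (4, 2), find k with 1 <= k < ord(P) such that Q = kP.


Enumerate multiples of P until we hit Q = (4, 2):
  1P = (0, 3)
  2P = (1, 3)
  3P = (4, 2)
Match found at i = 3.

k = 3


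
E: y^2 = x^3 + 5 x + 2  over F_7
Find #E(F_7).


For each x in F_7, count y with y^2 = x^3 + 5 x + 2 mod 7:
  x = 0: RHS = 2, y in [3, 4]  -> 2 point(s)
  x = 1: RHS = 1, y in [1, 6]  -> 2 point(s)
  x = 3: RHS = 2, y in [3, 4]  -> 2 point(s)
  x = 4: RHS = 2, y in [3, 4]  -> 2 point(s)
Affine points: 8. Add the point at infinity: total = 9.

#E(F_7) = 9


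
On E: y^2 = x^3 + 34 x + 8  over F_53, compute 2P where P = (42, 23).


Doubling: s = (3 x1^2 + a) / (2 y1)
s = (3*42^2 + 34) / (2*23) mod 53 = 19
x3 = s^2 - 2 x1 mod 53 = 19^2 - 2*42 = 12
y3 = s (x1 - x3) - y1 mod 53 = 19 * (42 - 12) - 23 = 17

2P = (12, 17)


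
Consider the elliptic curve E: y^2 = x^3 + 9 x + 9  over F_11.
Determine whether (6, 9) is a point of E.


Check whether y^2 = x^3 + 9 x + 9 (mod 11) for (x, y) = (6, 9).
LHS: y^2 = 9^2 mod 11 = 4
RHS: x^3 + 9 x + 9 = 6^3 + 9*6 + 9 mod 11 = 4
LHS = RHS

Yes, on the curve


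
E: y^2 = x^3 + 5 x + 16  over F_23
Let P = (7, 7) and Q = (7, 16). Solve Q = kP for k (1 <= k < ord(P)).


Enumerate multiples of P until we hit Q = (7, 16):
  1P = (7, 7)
  2P = (10, 13)
  3P = (10, 10)
  4P = (7, 16)
Match found at i = 4.

k = 4


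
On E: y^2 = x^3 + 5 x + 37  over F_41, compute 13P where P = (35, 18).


k = 13 = 1101_2 (binary, LSB first: 1011)
Double-and-add from P = (35, 18):
  bit 0 = 1: acc = O + (35, 18) = (35, 18)
  bit 1 = 0: acc unchanged = (35, 18)
  bit 2 = 1: acc = (35, 18) + (4, 11) = (7, 28)
  bit 3 = 1: acc = (7, 28) + (15, 24) = (9, 14)

13P = (9, 14)


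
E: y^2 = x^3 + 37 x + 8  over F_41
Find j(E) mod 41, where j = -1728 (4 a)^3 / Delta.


Delta = -16(4 a^3 + 27 b^2) mod 41 = 23
-1728 * (4 a)^3 = -1728 * (4*37)^3 mod 41 = 17
j = 17 * 23^(-1) mod 41 = 15

j = 15 (mod 41)


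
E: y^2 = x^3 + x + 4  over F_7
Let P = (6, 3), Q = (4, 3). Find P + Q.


P != Q, so use the chord formula.
s = (y2 - y1) / (x2 - x1) = (0) / (5) mod 7 = 0
x3 = s^2 - x1 - x2 mod 7 = 0^2 - 6 - 4 = 4
y3 = s (x1 - x3) - y1 mod 7 = 0 * (6 - 4) - 3 = 4

P + Q = (4, 4)


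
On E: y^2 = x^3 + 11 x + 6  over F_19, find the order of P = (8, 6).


Compute successive multiples of P until we hit O:
  1P = (8, 6)
  2P = (8, 13)
  3P = O

ord(P) = 3


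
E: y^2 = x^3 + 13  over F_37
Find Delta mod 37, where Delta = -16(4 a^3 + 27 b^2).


4 a^3 + 27 b^2 = 4*0^3 + 27*13^2 = 0 + 4563 = 4563
Delta = -16 * (4563) = -73008
Delta mod 37 = 30

Delta = 30 (mod 37)


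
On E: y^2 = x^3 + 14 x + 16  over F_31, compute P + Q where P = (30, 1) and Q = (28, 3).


P != Q, so use the chord formula.
s = (y2 - y1) / (x2 - x1) = (2) / (29) mod 31 = 30
x3 = s^2 - x1 - x2 mod 31 = 30^2 - 30 - 28 = 5
y3 = s (x1 - x3) - y1 mod 31 = 30 * (30 - 5) - 1 = 5

P + Q = (5, 5)


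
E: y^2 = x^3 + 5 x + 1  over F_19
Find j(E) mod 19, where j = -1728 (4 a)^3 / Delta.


Delta = -16(4 a^3 + 27 b^2) mod 19 = 4
-1728 * (4 a)^3 = -1728 * (4*5)^3 mod 19 = 1
j = 1 * 4^(-1) mod 19 = 5

j = 5 (mod 19)


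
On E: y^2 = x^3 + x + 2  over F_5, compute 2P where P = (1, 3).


Doubling: s = (3 x1^2 + a) / (2 y1)
s = (3*1^2 + 1) / (2*3) mod 5 = 4
x3 = s^2 - 2 x1 mod 5 = 4^2 - 2*1 = 4
y3 = s (x1 - x3) - y1 mod 5 = 4 * (1 - 4) - 3 = 0

2P = (4, 0)


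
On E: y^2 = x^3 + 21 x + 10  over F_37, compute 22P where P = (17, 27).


k = 22 = 10110_2 (binary, LSB first: 01101)
Double-and-add from P = (17, 27):
  bit 0 = 0: acc unchanged = O
  bit 1 = 1: acc = O + (3, 10) = (3, 10)
  bit 2 = 1: acc = (3, 10) + (19, 33) = (36, 5)
  bit 3 = 0: acc unchanged = (36, 5)
  bit 4 = 1: acc = (36, 5) + (31, 36) = (4, 26)

22P = (4, 26)


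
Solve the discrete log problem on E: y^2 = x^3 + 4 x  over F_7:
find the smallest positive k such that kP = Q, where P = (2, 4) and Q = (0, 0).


Enumerate multiples of P until we hit Q = (0, 0):
  1P = (2, 4)
  2P = (0, 0)
Match found at i = 2.

k = 2


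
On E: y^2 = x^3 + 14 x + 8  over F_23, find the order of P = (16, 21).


Compute successive multiples of P until we hit O:
  1P = (16, 21)
  2P = (14, 2)
  3P = (20, 10)
  4P = (19, 16)
  5P = (1, 0)
  6P = (19, 7)
  7P = (20, 13)
  8P = (14, 21)
  ... (continuing to 10P)
  10P = O

ord(P) = 10


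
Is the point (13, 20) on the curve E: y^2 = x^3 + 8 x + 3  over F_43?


Check whether y^2 = x^3 + 8 x + 3 (mod 43) for (x, y) = (13, 20).
LHS: y^2 = 20^2 mod 43 = 13
RHS: x^3 + 8 x + 3 = 13^3 + 8*13 + 3 mod 43 = 25
LHS != RHS

No, not on the curve


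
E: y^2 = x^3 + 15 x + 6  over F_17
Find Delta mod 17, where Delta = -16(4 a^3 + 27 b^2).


4 a^3 + 27 b^2 = 4*15^3 + 27*6^2 = 13500 + 972 = 14472
Delta = -16 * (14472) = -231552
Delta mod 17 = 5

Delta = 5 (mod 17)


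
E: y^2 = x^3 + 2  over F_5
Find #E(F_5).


For each x in F_5, count y with y^2 = x^3 + 0 x + 2 mod 5:
  x = 2: RHS = 0, y in [0]  -> 1 point(s)
  x = 3: RHS = 4, y in [2, 3]  -> 2 point(s)
  x = 4: RHS = 1, y in [1, 4]  -> 2 point(s)
Affine points: 5. Add the point at infinity: total = 6.

#E(F_5) = 6


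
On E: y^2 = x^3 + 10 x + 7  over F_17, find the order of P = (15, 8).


Compute successive multiples of P until we hit O:
  1P = (15, 8)
  2P = (12, 11)
  3P = (8, 2)
  4P = (10, 6)
  5P = (1, 1)
  6P = (14, 1)
  7P = (3, 8)
  8P = (16, 9)
  ... (continuing to 21P)
  21P = O

ord(P) = 21


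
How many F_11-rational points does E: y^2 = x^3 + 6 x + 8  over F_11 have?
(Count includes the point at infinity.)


For each x in F_11, count y with y^2 = x^3 + 6 x + 8 mod 11:
  x = 1: RHS = 4, y in [2, 9]  -> 2 point(s)
  x = 3: RHS = 9, y in [3, 8]  -> 2 point(s)
  x = 5: RHS = 9, y in [3, 8]  -> 2 point(s)
  x = 10: RHS = 1, y in [1, 10]  -> 2 point(s)
Affine points: 8. Add the point at infinity: total = 9.

#E(F_11) = 9


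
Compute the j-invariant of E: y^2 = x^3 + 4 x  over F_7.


Delta = -16(4 a^3 + 27 b^2) mod 7 = 6
-1728 * (4 a)^3 = -1728 * (4*4)^3 mod 7 = 1
j = 1 * 6^(-1) mod 7 = 6

j = 6 (mod 7)


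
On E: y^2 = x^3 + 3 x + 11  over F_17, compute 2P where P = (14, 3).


Doubling: s = (3 x1^2 + a) / (2 y1)
s = (3*14^2 + 3) / (2*3) mod 17 = 5
x3 = s^2 - 2 x1 mod 17 = 5^2 - 2*14 = 14
y3 = s (x1 - x3) - y1 mod 17 = 5 * (14 - 14) - 3 = 14

2P = (14, 14)


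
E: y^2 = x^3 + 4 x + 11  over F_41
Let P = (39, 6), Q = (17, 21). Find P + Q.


P != Q, so use the chord formula.
s = (y2 - y1) / (x2 - x1) = (15) / (19) mod 41 = 31
x3 = s^2 - x1 - x2 mod 41 = 31^2 - 39 - 17 = 3
y3 = s (x1 - x3) - y1 mod 41 = 31 * (39 - 3) - 6 = 3

P + Q = (3, 3)


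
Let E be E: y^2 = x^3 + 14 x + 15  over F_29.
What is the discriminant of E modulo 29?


4 a^3 + 27 b^2 = 4*14^3 + 27*15^2 = 10976 + 6075 = 17051
Delta = -16 * (17051) = -272816
Delta mod 29 = 16

Delta = 16 (mod 29)


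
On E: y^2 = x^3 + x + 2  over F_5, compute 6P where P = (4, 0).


k = 6 = 110_2 (binary, LSB first: 011)
Double-and-add from P = (4, 0):
  bit 0 = 0: acc unchanged = O
  bit 1 = 1: acc = O + O = O
  bit 2 = 1: acc = O + O = O

6P = O


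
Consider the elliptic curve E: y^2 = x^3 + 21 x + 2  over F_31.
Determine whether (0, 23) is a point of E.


Check whether y^2 = x^3 + 21 x + 2 (mod 31) for (x, y) = (0, 23).
LHS: y^2 = 23^2 mod 31 = 2
RHS: x^3 + 21 x + 2 = 0^3 + 21*0 + 2 mod 31 = 2
LHS = RHS

Yes, on the curve


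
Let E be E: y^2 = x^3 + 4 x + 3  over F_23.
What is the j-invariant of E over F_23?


Delta = -16(4 a^3 + 27 b^2) mod 23 = 20
-1728 * (4 a)^3 = -1728 * (4*4)^3 mod 23 = 17
j = 17 * 20^(-1) mod 23 = 2

j = 2 (mod 23)


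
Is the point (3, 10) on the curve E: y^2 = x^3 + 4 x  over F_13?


Check whether y^2 = x^3 + 4 x + 0 (mod 13) for (x, y) = (3, 10).
LHS: y^2 = 10^2 mod 13 = 9
RHS: x^3 + 4 x + 0 = 3^3 + 4*3 + 0 mod 13 = 0
LHS != RHS

No, not on the curve


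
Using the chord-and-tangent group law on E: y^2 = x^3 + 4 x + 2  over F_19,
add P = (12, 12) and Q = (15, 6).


P != Q, so use the chord formula.
s = (y2 - y1) / (x2 - x1) = (13) / (3) mod 19 = 17
x3 = s^2 - x1 - x2 mod 19 = 17^2 - 12 - 15 = 15
y3 = s (x1 - x3) - y1 mod 19 = 17 * (12 - 15) - 12 = 13

P + Q = (15, 13)


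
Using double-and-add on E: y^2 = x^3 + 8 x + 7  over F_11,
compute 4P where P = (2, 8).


k = 4 = 100_2 (binary, LSB first: 001)
Double-and-add from P = (2, 8):
  bit 0 = 0: acc unchanged = O
  bit 1 = 0: acc unchanged = O
  bit 2 = 1: acc = O + (9, 4) = (9, 4)

4P = (9, 4)


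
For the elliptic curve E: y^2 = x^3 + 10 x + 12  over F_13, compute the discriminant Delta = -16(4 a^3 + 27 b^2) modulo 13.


4 a^3 + 27 b^2 = 4*10^3 + 27*12^2 = 4000 + 3888 = 7888
Delta = -16 * (7888) = -126208
Delta mod 13 = 9

Delta = 9 (mod 13)


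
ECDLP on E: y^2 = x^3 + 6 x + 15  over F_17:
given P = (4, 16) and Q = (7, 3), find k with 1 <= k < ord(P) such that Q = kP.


Enumerate multiples of P until we hit Q = (7, 3):
  1P = (4, 16)
  2P = (7, 14)
  3P = (14, 2)
  4P = (3, 3)
  5P = (9, 4)
  6P = (5, 0)
  7P = (9, 13)
  8P = (3, 14)
  9P = (14, 15)
  10P = (7, 3)
Match found at i = 10.

k = 10


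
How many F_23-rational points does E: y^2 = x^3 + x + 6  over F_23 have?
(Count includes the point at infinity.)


For each x in F_23, count y with y^2 = x^3 + 1 x + 6 mod 23:
  x = 0: RHS = 6, y in [11, 12]  -> 2 point(s)
  x = 1: RHS = 8, y in [10, 13]  -> 2 point(s)
  x = 2: RHS = 16, y in [4, 19]  -> 2 point(s)
  x = 3: RHS = 13, y in [6, 17]  -> 2 point(s)
  x = 9: RHS = 8, y in [10, 13]  -> 2 point(s)
  x = 10: RHS = 4, y in [2, 21]  -> 2 point(s)
  x = 13: RHS = 8, y in [10, 13]  -> 2 point(s)
  x = 14: RHS = 4, y in [2, 21]  -> 2 point(s)
  x = 16: RHS = 1, y in [1, 22]  -> 2 point(s)
  x = 22: RHS = 4, y in [2, 21]  -> 2 point(s)
Affine points: 20. Add the point at infinity: total = 21.

#E(F_23) = 21


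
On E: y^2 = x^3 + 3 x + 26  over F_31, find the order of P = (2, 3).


Compute successive multiples of P until we hit O:
  1P = (2, 3)
  2P = (10, 8)
  3P = (16, 27)
  4P = (21, 22)
  5P = (9, 21)
  6P = (7, 24)
  7P = (26, 14)
  8P = (8, 2)
  ... (continuing to 26P)
  26P = O

ord(P) = 26


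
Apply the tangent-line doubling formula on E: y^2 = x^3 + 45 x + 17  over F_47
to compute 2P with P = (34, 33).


Doubling: s = (3 x1^2 + a) / (2 y1)
s = (3*34^2 + 45) / (2*33) mod 47 = 34
x3 = s^2 - 2 x1 mod 47 = 34^2 - 2*34 = 7
y3 = s (x1 - x3) - y1 mod 47 = 34 * (34 - 7) - 33 = 39

2P = (7, 39)


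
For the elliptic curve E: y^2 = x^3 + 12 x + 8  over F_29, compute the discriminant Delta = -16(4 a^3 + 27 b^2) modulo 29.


4 a^3 + 27 b^2 = 4*12^3 + 27*8^2 = 6912 + 1728 = 8640
Delta = -16 * (8640) = -138240
Delta mod 29 = 3

Delta = 3 (mod 29)


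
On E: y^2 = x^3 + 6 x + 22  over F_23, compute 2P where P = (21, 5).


k = 2 = 10_2 (binary, LSB first: 01)
Double-and-add from P = (21, 5):
  bit 0 = 0: acc unchanged = O
  bit 1 = 1: acc = O + (10, 1) = (10, 1)

2P = (10, 1)


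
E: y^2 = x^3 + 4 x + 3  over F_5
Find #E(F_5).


For each x in F_5, count y with y^2 = x^3 + 4 x + 3 mod 5:
  x = 2: RHS = 4, y in [2, 3]  -> 2 point(s)
Affine points: 2. Add the point at infinity: total = 3.

#E(F_5) = 3


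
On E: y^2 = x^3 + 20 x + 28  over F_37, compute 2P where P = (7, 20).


Doubling: s = (3 x1^2 + a) / (2 y1)
s = (3*7^2 + 20) / (2*20) mod 37 = 31
x3 = s^2 - 2 x1 mod 37 = 31^2 - 2*7 = 22
y3 = s (x1 - x3) - y1 mod 37 = 31 * (7 - 22) - 20 = 33

2P = (22, 33)


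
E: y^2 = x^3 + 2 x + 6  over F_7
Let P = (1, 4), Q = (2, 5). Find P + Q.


P != Q, so use the chord formula.
s = (y2 - y1) / (x2 - x1) = (1) / (1) mod 7 = 1
x3 = s^2 - x1 - x2 mod 7 = 1^2 - 1 - 2 = 5
y3 = s (x1 - x3) - y1 mod 7 = 1 * (1 - 5) - 4 = 6

P + Q = (5, 6)


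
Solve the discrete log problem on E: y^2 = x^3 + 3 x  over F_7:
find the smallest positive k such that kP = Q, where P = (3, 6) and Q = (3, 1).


Enumerate multiples of P until we hit Q = (3, 1):
  1P = (3, 6)
  2P = (2, 0)
  3P = (3, 1)
Match found at i = 3.

k = 3


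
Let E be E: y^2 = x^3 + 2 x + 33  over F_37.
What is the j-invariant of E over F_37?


Delta = -16(4 a^3 + 27 b^2) mod 37 = 13
-1728 * (4 a)^3 = -1728 * (4*2)^3 mod 37 = 8
j = 8 * 13^(-1) mod 37 = 12

j = 12 (mod 37)


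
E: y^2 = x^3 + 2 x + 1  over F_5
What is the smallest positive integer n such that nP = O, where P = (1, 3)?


Compute successive multiples of P until we hit O:
  1P = (1, 3)
  2P = (3, 2)
  3P = (0, 4)
  4P = (0, 1)
  5P = (3, 3)
  6P = (1, 2)
  7P = O

ord(P) = 7


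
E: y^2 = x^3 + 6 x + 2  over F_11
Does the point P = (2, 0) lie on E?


Check whether y^2 = x^3 + 6 x + 2 (mod 11) for (x, y) = (2, 0).
LHS: y^2 = 0^2 mod 11 = 0
RHS: x^3 + 6 x + 2 = 2^3 + 6*2 + 2 mod 11 = 0
LHS = RHS

Yes, on the curve


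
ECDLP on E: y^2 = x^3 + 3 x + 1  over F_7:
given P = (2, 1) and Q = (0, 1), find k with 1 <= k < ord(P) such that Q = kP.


Enumerate multiples of P until we hit Q = (0, 1):
  1P = (2, 1)
  2P = (5, 1)
  3P = (0, 6)
  4P = (6, 2)
  5P = (3, 4)
  6P = (4, 0)
  7P = (3, 3)
  8P = (6, 5)
  9P = (0, 1)
Match found at i = 9.

k = 9


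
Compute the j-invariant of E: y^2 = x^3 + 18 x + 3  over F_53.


Delta = -16(4 a^3 + 27 b^2) mod 53 = 12
-1728 * (4 a)^3 = -1728 * (4*18)^3 mod 53 = 38
j = 38 * 12^(-1) mod 53 = 12

j = 12 (mod 53)


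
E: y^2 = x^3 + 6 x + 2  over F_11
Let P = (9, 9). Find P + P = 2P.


Doubling: s = (3 x1^2 + a) / (2 y1)
s = (3*9^2 + 6) / (2*9) mod 11 = 1
x3 = s^2 - 2 x1 mod 11 = 1^2 - 2*9 = 5
y3 = s (x1 - x3) - y1 mod 11 = 1 * (9 - 5) - 9 = 6

2P = (5, 6)


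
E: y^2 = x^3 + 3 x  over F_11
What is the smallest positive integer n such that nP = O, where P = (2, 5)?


Compute successive multiples of P until we hit O:
  1P = (2, 5)
  2P = (1, 2)
  3P = (6, 5)
  4P = (3, 6)
  5P = (7, 1)
  6P = (0, 0)
  7P = (7, 10)
  8P = (3, 5)
  ... (continuing to 12P)
  12P = O

ord(P) = 12


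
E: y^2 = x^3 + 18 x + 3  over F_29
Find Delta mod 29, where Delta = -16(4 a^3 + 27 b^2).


4 a^3 + 27 b^2 = 4*18^3 + 27*3^2 = 23328 + 243 = 23571
Delta = -16 * (23571) = -377136
Delta mod 29 = 9

Delta = 9 (mod 29)


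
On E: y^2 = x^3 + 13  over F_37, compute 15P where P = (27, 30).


k = 15 = 1111_2 (binary, LSB first: 1111)
Double-and-add from P = (27, 30):
  bit 0 = 1: acc = O + (27, 30) = (27, 30)
  bit 1 = 1: acc = (27, 30) + (8, 28) = (18, 6)
  bit 2 = 1: acc = (18, 6) + (32, 6) = (24, 31)
  bit 3 = 1: acc = (24, 31) + (19, 29) = (6, 28)

15P = (6, 28)


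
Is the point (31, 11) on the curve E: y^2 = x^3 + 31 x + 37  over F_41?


Check whether y^2 = x^3 + 31 x + 37 (mod 41) for (x, y) = (31, 11).
LHS: y^2 = 11^2 mod 41 = 39
RHS: x^3 + 31 x + 37 = 31^3 + 31*31 + 37 mod 41 = 39
LHS = RHS

Yes, on the curve


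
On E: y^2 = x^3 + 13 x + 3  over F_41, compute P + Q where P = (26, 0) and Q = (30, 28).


P != Q, so use the chord formula.
s = (y2 - y1) / (x2 - x1) = (28) / (4) mod 41 = 7
x3 = s^2 - x1 - x2 mod 41 = 7^2 - 26 - 30 = 34
y3 = s (x1 - x3) - y1 mod 41 = 7 * (26 - 34) - 0 = 26

P + Q = (34, 26)


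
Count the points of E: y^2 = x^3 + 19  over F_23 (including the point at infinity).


For each x in F_23, count y with y^2 = x^3 + 0 x + 19 mod 23:
  x = 2: RHS = 4, y in [2, 21]  -> 2 point(s)
  x = 3: RHS = 0, y in [0]  -> 1 point(s)
  x = 5: RHS = 6, y in [11, 12]  -> 2 point(s)
  x = 8: RHS = 2, y in [5, 18]  -> 2 point(s)
  x = 9: RHS = 12, y in [9, 14]  -> 2 point(s)
  x = 11: RHS = 16, y in [4, 19]  -> 2 point(s)
  x = 13: RHS = 8, y in [10, 13]  -> 2 point(s)
  x = 14: RHS = 3, y in [7, 16]  -> 2 point(s)
  x = 15: RHS = 13, y in [6, 17]  -> 2 point(s)
  x = 18: RHS = 9, y in [3, 20]  -> 2 point(s)
  x = 19: RHS = 1, y in [1, 22]  -> 2 point(s)
  x = 22: RHS = 18, y in [8, 15]  -> 2 point(s)
Affine points: 23. Add the point at infinity: total = 24.

#E(F_23) = 24


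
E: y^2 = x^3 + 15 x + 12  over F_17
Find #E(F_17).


For each x in F_17, count y with y^2 = x^3 + 15 x + 12 mod 17:
  x = 2: RHS = 16, y in [4, 13]  -> 2 point(s)
  x = 3: RHS = 16, y in [4, 13]  -> 2 point(s)
  x = 4: RHS = 0, y in [0]  -> 1 point(s)
  x = 5: RHS = 8, y in [5, 12]  -> 2 point(s)
  x = 7: RHS = 1, y in [1, 16]  -> 2 point(s)
  x = 8: RHS = 15, y in [7, 10]  -> 2 point(s)
  x = 9: RHS = 9, y in [3, 14]  -> 2 point(s)
  x = 12: RHS = 16, y in [4, 13]  -> 2 point(s)
  x = 14: RHS = 8, y in [5, 12]  -> 2 point(s)
  x = 15: RHS = 8, y in [5, 12]  -> 2 point(s)
  x = 16: RHS = 13, y in [8, 9]  -> 2 point(s)
Affine points: 21. Add the point at infinity: total = 22.

#E(F_17) = 22


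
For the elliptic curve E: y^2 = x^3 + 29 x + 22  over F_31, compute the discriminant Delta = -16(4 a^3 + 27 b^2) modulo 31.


4 a^3 + 27 b^2 = 4*29^3 + 27*22^2 = 97556 + 13068 = 110624
Delta = -16 * (110624) = -1769984
Delta mod 31 = 23

Delta = 23 (mod 31)


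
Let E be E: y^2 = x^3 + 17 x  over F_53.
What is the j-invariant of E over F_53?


Delta = -16(4 a^3 + 27 b^2) mod 53 = 17
-1728 * (4 a)^3 = -1728 * (4*17)^3 mod 53 = 14
j = 14 * 17^(-1) mod 53 = 32

j = 32 (mod 53)


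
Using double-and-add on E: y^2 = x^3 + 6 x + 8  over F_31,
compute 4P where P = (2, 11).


k = 4 = 100_2 (binary, LSB first: 001)
Double-and-add from P = (2, 11):
  bit 0 = 0: acc unchanged = O
  bit 1 = 0: acc unchanged = O
  bit 2 = 1: acc = O + (5, 16) = (5, 16)

4P = (5, 16)


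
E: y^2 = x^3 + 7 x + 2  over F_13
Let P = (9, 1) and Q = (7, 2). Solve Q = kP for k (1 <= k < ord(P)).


Enumerate multiples of P until we hit Q = (7, 2):
  1P = (9, 1)
  2P = (7, 2)
Match found at i = 2.

k = 2


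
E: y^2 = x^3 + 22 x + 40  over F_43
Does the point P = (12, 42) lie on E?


Check whether y^2 = x^3 + 22 x + 40 (mod 43) for (x, y) = (12, 42).
LHS: y^2 = 42^2 mod 43 = 1
RHS: x^3 + 22 x + 40 = 12^3 + 22*12 + 40 mod 43 = 11
LHS != RHS

No, not on the curve


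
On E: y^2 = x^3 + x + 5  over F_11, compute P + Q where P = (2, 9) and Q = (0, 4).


P != Q, so use the chord formula.
s = (y2 - y1) / (x2 - x1) = (6) / (9) mod 11 = 8
x3 = s^2 - x1 - x2 mod 11 = 8^2 - 2 - 0 = 7
y3 = s (x1 - x3) - y1 mod 11 = 8 * (2 - 7) - 9 = 6

P + Q = (7, 6)


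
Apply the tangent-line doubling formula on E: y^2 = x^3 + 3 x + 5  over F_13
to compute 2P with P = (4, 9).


Doubling: s = (3 x1^2 + a) / (2 y1)
s = (3*4^2 + 3) / (2*9) mod 13 = 5
x3 = s^2 - 2 x1 mod 13 = 5^2 - 2*4 = 4
y3 = s (x1 - x3) - y1 mod 13 = 5 * (4 - 4) - 9 = 4

2P = (4, 4)


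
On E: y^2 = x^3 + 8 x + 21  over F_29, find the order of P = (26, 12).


Compute successive multiples of P until we hit O:
  1P = (26, 12)
  2P = (26, 17)
  3P = O

ord(P) = 3


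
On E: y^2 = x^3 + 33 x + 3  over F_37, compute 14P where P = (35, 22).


k = 14 = 1110_2 (binary, LSB first: 0111)
Double-and-add from P = (35, 22):
  bit 0 = 0: acc unchanged = O
  bit 1 = 1: acc = O + (34, 32) = (34, 32)
  bit 2 = 1: acc = (34, 32) + (5, 16) = (2, 15)
  bit 3 = 1: acc = (2, 15) + (17, 36) = (17, 1)

14P = (17, 1)


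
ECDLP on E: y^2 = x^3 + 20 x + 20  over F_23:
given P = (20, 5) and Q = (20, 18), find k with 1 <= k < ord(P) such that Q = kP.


Enumerate multiples of P until we hit Q = (20, 18):
  1P = (20, 5)
  2P = (9, 3)
  3P = (10, 1)
  4P = (18, 5)
  5P = (8, 18)
  6P = (4, 16)
  7P = (1, 15)
  8P = (14, 10)
  9P = (21, 15)
  10P = (13, 19)
  11P = (17, 12)
  12P = (17, 11)
  13P = (13, 4)
  14P = (21, 8)
  15P = (14, 13)
  16P = (1, 8)
  17P = (4, 7)
  18P = (8, 5)
  19P = (18, 18)
  20P = (10, 22)
  21P = (9, 20)
  22P = (20, 18)
Match found at i = 22.

k = 22


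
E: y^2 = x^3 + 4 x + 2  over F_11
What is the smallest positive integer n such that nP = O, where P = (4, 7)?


Compute successive multiples of P until we hit O:
  1P = (4, 7)
  2P = (4, 4)
  3P = O

ord(P) = 3


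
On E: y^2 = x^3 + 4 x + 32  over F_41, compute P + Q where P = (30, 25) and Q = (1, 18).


P != Q, so use the chord formula.
s = (y2 - y1) / (x2 - x1) = (34) / (12) mod 41 = 37
x3 = s^2 - x1 - x2 mod 41 = 37^2 - 30 - 1 = 26
y3 = s (x1 - x3) - y1 mod 41 = 37 * (30 - 26) - 25 = 0

P + Q = (26, 0)


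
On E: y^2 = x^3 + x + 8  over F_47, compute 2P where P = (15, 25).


Doubling: s = (3 x1^2 + a) / (2 y1)
s = (3*15^2 + 1) / (2*25) mod 47 = 6
x3 = s^2 - 2 x1 mod 47 = 6^2 - 2*15 = 6
y3 = s (x1 - x3) - y1 mod 47 = 6 * (15 - 6) - 25 = 29

2P = (6, 29)
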